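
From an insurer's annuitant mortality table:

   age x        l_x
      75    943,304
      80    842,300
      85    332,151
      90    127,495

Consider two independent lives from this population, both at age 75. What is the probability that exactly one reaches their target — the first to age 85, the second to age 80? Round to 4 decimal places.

0.6162

p₁ = l_85/l_75 = 332,151/943,304 = 0.352114; p₂ = l_80/l_75 = 842,300/943,304 = 0.892925.
P(exactly one) = p₁(1−p₂) + (1−p₁)p₂ = 0.037703 + 0.578514 = 0.616216.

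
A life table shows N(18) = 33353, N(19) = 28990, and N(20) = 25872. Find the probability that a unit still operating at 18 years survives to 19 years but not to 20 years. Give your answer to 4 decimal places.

0.0935

This is the probability of reaching 19 but not 20, conditional on being operational at 18: (N(19) − N(20)) / N(18).
= (28990 − 25872) / 33353 = 3118 / 33353 = 0.093485.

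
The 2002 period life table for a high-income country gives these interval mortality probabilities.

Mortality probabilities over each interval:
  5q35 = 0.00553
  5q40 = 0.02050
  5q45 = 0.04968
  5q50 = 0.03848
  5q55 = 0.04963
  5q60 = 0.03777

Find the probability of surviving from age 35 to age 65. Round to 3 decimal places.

Chaining the interval survival probabilities: (1 − 0.00553) × (1 − 0.02050) × (1 − 0.04968) × (1 − 0.03848) × (1 − 0.04963) × (1 − 0.03777).
= 0.99447 × 0.97950 × 0.95032 × 0.96152 × 0.95037 × 0.96223 = 0.813947.

0.814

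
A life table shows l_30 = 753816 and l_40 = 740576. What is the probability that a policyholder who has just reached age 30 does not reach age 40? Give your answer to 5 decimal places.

P(die before 40 | alive at 30) = 1 − l_40/l_30 = 1 − 740576/753816 = (13240)/753816 = 0.017564.

0.01756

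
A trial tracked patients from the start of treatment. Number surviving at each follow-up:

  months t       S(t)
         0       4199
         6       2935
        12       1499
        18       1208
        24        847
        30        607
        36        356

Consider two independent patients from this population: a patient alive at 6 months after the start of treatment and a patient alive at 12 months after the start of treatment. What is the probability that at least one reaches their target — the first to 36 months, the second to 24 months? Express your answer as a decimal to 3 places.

0.618

p₁ = S(36)/S(6) = 356/2935 = 0.121295; p₂ = S(24)/S(12) = 847/1499 = 0.565043.
P(at least one) = 1 − (1−p₁)(1−p₂) = 1 − 0.878705 × 0.434957 = 0.617801.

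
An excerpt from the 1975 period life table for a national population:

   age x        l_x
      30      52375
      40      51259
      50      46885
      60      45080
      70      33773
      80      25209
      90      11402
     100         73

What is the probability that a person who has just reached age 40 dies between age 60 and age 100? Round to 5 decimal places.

0.87803

We want 20|40q40 = (l_60 − l_100)/l_40.
This is the probability of reaching 60 but not 100, conditional on being alive at 40: (l_60 − l_100) / l_40.
= (45080 − 73) / 51259 = 45007 / 51259 = 0.878031.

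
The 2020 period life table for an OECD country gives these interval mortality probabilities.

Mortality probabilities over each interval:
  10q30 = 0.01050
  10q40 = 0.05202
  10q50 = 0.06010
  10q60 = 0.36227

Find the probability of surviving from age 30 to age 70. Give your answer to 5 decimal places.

Chaining the interval survival probabilities: (1 − 0.01050) × (1 − 0.05202) × (1 − 0.06010) × (1 − 0.36227).
= 0.98950 × 0.94798 × 0.93990 × 0.63773 = 0.562255.

0.56226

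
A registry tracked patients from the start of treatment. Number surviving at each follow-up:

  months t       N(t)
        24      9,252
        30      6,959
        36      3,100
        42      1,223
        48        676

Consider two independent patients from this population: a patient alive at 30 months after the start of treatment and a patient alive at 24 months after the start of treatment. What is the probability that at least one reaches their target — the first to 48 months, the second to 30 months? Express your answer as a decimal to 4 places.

0.7762

p₁ = N(48)/N(30) = 676/6,959 = 0.097140; p₂ = N(30)/N(24) = 6,959/9,252 = 0.752162.
P(at least one) = 1 − (1−p₁)(1−p₂) = 1 − 0.902860 × 0.247838 = 0.776237.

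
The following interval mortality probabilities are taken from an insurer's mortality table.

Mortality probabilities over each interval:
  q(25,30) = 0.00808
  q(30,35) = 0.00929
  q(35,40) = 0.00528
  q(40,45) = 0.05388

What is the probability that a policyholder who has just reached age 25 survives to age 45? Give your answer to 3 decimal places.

0.925

The overall survival probability is (1 − 0.00808) × (1 − 0.00929) × (1 − 0.00528) × (1 − 0.05388).
= 0.99192 × 0.99071 × 0.99472 × 0.94612 = 0.924848.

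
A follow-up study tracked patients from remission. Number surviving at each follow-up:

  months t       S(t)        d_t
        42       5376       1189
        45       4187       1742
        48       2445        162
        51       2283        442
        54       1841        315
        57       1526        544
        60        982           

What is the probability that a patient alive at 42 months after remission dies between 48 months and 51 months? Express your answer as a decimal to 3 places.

This is the probability of reaching 48 but not 51, conditional on being alive at 42: (S(48) − S(51)) / S(42).
= (2445 − 2283) / 5376 = 162 / 5376 = 0.030134.

0.030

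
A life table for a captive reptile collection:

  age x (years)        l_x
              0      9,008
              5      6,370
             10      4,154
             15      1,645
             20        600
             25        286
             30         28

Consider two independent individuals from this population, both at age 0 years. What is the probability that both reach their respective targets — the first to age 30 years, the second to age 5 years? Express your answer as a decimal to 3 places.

p₁ = l_30/l_0 = 28/9,008 = 0.003108; p₂ = l_5/l_0 = 6,370/9,008 = 0.707149.
P(both) = p₁ × p₂ = 0.003108 × 0.707149 = 0.002198.

0.002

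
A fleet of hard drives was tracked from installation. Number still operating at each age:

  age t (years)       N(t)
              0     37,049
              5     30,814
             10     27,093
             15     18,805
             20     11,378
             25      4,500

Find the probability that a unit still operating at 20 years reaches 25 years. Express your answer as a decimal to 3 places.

The conditional survival probability is N(25)/N(20) = 4,500/11,378 = 0.395500.

0.396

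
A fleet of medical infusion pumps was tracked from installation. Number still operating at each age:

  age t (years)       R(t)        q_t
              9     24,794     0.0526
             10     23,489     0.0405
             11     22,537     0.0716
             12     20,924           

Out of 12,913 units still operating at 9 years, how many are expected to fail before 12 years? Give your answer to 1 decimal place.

The relevant probability is 1 − 20,924/24,794 = 0.156086.
Expected number = 12,913 × 0.156086 = 2015.5.

2015.5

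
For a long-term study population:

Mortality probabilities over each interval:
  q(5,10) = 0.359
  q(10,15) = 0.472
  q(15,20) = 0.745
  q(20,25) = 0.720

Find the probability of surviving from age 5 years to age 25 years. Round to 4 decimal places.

The overall survival probability is (1 − 0.359) × (1 − 0.472) × (1 − 0.745) × (1 − 0.720).
= 0.641 × 0.528 × 0.255 × 0.280 = 0.024165.

0.0242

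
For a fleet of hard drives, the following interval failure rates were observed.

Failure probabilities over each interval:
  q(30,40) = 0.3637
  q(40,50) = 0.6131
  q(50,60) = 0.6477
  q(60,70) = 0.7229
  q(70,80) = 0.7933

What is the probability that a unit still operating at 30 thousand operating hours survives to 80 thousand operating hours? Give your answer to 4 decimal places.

Survival from 30 to 80 is the product of surviving each interval: (1 − 0.3637) × (1 − 0.6131) × (1 − 0.6477) × (1 − 0.7229) × (1 − 0.7933).
= 0.6363 × 0.3869 × 0.3523 × 0.2771 × 0.2067 = 0.004968.

0.0050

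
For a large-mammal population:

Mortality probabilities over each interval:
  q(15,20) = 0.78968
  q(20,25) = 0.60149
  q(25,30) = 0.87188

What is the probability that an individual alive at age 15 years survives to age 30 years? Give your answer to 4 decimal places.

0.0107

Chaining the interval survival probabilities: (1 − 0.78968) × (1 − 0.60149) × (1 − 0.87188).
= 0.21032 × 0.39851 × 0.12812 = 0.010738.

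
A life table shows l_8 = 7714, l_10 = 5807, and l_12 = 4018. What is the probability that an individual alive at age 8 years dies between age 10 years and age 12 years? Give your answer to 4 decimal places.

This is the probability of reaching 10 but not 12, conditional on being alive at 8: (l_10 − l_12) / l_8.
= (5807 − 4018) / 7714 = 1789 / 7714 = 0.231916.

0.2319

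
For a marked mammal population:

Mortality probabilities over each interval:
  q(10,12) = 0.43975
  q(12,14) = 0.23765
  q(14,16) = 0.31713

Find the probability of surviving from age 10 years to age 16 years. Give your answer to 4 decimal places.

Survival from 10 to 16 is the product of surviving each interval: (1 − 0.43975) × (1 − 0.23765) × (1 − 0.31713).
= 0.56025 × 0.76235 × 0.68287 = 0.291658.

0.2917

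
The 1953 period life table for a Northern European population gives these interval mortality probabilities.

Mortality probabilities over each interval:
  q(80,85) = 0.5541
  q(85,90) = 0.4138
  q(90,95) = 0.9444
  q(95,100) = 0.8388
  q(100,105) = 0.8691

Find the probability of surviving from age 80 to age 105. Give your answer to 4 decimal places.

Chaining the interval survival probabilities: (1 − 0.5541) × (1 − 0.4138) × (1 − 0.9444) × (1 − 0.8388) × (1 − 0.8691).
= 0.4459 × 0.5862 × 0.0556 × 0.1612 × 0.1309 = 0.000307.

0.0003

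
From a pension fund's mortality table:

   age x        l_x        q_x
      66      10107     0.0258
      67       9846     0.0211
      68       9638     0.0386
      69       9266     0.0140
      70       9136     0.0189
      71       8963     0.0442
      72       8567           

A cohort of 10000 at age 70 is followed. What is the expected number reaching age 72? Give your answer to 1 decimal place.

The relevant probability is 8567/9136 = 0.937719.
Expected number = 10000 × 0.937719 = 9377.2.

9377.2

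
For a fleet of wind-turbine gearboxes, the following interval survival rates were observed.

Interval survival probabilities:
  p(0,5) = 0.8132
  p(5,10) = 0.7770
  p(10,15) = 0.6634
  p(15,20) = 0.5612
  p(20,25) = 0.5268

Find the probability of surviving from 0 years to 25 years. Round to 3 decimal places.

0.124

The overall survival probability is 0.8132 × 0.7770 × 0.6634 × 0.5612 × 0.5268.
= 0.123925.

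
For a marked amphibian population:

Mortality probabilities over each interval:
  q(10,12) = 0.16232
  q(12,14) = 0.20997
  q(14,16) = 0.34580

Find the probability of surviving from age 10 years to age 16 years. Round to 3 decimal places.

Survival from 10 to 16 is the product of surviving each interval: (1 − 0.16232) × (1 − 0.20997) × (1 − 0.34580).
= 0.83768 × 0.79003 × 0.65420 = 0.432945.

0.433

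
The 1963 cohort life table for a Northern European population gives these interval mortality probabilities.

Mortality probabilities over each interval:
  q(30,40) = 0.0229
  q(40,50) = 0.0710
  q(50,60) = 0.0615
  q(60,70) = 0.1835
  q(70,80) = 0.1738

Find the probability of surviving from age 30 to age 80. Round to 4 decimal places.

The overall survival probability is (1 − 0.0229) × (1 − 0.0710) × (1 − 0.0615) × (1 − 0.1835) × (1 − 0.1738).
= 0.9771 × 0.9290 × 0.9385 × 0.8165 × 0.8262 = 0.574686.

0.5747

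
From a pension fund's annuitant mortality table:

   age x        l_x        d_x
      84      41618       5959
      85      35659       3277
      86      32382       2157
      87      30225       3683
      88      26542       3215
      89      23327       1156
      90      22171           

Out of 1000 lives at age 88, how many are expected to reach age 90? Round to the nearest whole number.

The relevant probability is 22171/26542 = 0.835318.
Expected number = 1000 × 0.835318 = 835.

835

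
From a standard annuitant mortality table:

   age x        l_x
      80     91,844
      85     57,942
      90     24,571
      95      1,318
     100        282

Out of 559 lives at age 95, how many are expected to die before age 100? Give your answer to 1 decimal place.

The relevant probability is 1 − 282/1,318 = 0.786039.
Expected number = 559 × 0.786039 = 439.4.

439.4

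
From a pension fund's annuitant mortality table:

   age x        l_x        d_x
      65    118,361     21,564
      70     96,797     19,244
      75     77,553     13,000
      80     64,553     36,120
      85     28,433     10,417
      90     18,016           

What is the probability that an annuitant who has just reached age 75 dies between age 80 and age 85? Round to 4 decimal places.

This is the probability of reaching 80 but not 85, conditional on being alive at 75: (l_80 − l_85) / l_75.
= (64,553 − 28,433) / 77,553 = 36,120 / 77,553 = 0.465746.

0.4657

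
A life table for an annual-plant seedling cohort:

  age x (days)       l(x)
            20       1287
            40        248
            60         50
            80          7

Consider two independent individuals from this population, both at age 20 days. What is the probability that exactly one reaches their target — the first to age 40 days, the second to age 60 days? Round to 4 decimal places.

0.2166

p₁ = l(40)/l(20) = 248/1287 = 0.192696; p₂ = l(60)/l(20) = 50/1287 = 0.038850.
P(exactly one) = p₁(1−p₂) + (1−p₁)p₂ = 0.185210 + 0.031364 = 0.216574.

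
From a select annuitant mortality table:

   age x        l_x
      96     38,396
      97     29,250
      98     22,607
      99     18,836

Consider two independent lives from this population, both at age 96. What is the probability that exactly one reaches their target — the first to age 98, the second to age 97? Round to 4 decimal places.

0.4535

p₁ = l_98/l_96 = 22,607/38,396 = 0.588785; p₂ = l_97/l_96 = 29,250/38,396 = 0.761798.
P(exactly one) = p₁(1−p₂) + (1−p₁)p₂ = 0.140250 + 0.313263 = 0.453513.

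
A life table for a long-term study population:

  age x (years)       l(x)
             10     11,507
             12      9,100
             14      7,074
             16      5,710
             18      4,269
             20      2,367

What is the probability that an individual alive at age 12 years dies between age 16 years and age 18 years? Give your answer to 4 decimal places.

This is the probability of reaching 16 but not 18, conditional on being alive at 12: (l(16) − l(18)) / l(12).
= (5,710 − 4,269) / 9,100 = 1,441 / 9,100 = 0.158352.

0.1584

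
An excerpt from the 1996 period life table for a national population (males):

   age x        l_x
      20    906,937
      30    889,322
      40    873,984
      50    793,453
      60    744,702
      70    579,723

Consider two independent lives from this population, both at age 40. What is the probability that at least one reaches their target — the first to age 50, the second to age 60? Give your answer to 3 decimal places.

0.986

p₁ = l_50/l_40 = 793,453/873,984 = 0.907858; p₂ = l_60/l_40 = 744,702/873,984 = 0.852077.
P(at least one) = 1 − (1−p₁)(1−p₂) = 1 − 0.092142 × 0.147923 = 0.986370.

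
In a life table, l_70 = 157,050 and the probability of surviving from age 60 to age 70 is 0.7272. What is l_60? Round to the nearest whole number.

215965

l_60 = l_70 / p = 157,050 / 0.7272 = 215965.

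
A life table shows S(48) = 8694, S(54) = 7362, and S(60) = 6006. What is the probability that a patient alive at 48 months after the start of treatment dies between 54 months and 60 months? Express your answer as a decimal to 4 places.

This is the probability of reaching 54 but not 60, conditional on being alive at 48: (S(54) − S(60)) / S(48).
= (7362 − 6006) / 8694 = 1356 / 8694 = 0.155970.

0.1560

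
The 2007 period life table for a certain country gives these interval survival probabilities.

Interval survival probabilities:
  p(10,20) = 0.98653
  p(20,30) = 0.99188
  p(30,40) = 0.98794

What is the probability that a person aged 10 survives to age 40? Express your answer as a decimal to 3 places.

The overall survival probability is 0.98653 × 0.99188 × 0.98794.
= 0.966718.

0.967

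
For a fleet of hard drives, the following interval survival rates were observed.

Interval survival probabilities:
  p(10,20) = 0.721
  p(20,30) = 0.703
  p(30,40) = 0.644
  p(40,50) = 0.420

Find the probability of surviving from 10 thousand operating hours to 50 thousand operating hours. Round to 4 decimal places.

Survival from 10 to 50 is the product of surviving each interval: 0.721 × 0.703 × 0.644 × 0.420.
= 0.137096.

0.1371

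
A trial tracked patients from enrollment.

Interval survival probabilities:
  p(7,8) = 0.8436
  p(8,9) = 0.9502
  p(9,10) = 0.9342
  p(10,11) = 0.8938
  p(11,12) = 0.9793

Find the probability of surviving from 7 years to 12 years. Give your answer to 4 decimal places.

Chaining the interval survival probabilities: 0.8436 × 0.9502 × 0.9342 × 0.8938 × 0.9793.
= 0.655462.

0.6555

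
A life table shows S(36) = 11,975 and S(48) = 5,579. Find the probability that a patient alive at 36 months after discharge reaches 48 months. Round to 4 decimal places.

The conditional survival probability is S(48)/S(36) = 5,579/11,975 = 0.465887.

0.4659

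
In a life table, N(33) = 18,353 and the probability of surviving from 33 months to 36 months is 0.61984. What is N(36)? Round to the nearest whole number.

N(36) = N(33) × p = 18,353 × 0.61984 = 11376.

11376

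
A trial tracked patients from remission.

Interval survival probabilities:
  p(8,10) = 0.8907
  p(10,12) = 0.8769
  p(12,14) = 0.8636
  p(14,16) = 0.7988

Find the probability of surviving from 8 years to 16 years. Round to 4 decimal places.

Survival from 8 to 16 is the product of surviving each interval: 0.8907 × 0.8769 × 0.8636 × 0.7988.
= 0.538806.

0.5388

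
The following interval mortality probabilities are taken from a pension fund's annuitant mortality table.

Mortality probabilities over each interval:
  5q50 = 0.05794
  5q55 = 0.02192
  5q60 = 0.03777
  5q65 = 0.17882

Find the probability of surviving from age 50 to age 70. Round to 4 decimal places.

Chaining the interval survival probabilities: (1 − 0.05794) × (1 − 0.02192) × (1 − 0.03777) × (1 − 0.17882).
= 0.94206 × 0.97808 × 0.96223 × 0.82118 = 0.728065.

0.7281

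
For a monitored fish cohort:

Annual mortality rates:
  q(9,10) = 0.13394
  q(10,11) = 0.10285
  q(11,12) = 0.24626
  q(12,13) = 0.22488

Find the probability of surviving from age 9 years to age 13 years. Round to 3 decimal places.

0.454

Chaining the interval survival probabilities: (1 − 0.13394) × (1 − 0.10285) × (1 − 0.24626) × (1 − 0.22488).
= 0.86606 × 0.89715 × 0.75374 × 0.77512 = 0.453945.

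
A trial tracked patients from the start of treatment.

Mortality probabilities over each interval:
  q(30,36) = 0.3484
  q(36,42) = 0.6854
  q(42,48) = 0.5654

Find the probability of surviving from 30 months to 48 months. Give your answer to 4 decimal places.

0.0891

Chaining the interval survival probabilities: (1 − 0.3484) × (1 − 0.6854) × (1 − 0.5654).
= 0.6516 × 0.3146 × 0.4346 = 0.089090.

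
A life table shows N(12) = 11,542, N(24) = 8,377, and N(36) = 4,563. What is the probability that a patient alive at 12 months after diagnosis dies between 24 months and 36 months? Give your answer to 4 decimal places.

This is the probability of reaching 24 but not 36, conditional on being alive at 12: (N(24) − N(36)) / N(12).
= (8,377 − 4,563) / 11,542 = 3,814 / 11,542 = 0.330445.

0.3304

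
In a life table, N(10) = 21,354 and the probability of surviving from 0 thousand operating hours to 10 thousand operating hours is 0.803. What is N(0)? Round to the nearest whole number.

N(0) = N(10) / p = 21,354 / 0.803 = 26593.

26593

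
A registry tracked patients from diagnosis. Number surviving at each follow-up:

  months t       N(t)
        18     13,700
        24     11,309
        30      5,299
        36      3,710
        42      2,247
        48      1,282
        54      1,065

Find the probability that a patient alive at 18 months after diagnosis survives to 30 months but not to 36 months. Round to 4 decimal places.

0.1160

This is the probability of reaching 30 but not 36, conditional on being alive at 18: (N(30) − N(36)) / N(18).
= (5,299 − 3,710) / 13,700 = 1,589 / 13,700 = 0.115985.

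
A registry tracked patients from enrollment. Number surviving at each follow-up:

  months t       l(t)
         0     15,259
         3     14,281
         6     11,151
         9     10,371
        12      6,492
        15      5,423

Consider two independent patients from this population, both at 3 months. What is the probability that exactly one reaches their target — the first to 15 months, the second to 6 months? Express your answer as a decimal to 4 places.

0.5675

p₁ = l(15)/l(3) = 5,423/14,281 = 0.379735; p₂ = l(6)/l(3) = 11,151/14,281 = 0.780828.
P(exactly one) = p₁(1−p₂) + (1−p₁)p₂ = 0.083227 + 0.484320 = 0.567548.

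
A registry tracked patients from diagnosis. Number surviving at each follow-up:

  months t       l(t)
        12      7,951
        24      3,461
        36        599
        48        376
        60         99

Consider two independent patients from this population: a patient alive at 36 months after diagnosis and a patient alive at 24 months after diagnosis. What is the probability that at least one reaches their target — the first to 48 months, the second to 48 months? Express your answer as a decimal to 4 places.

p₁ = l(48)/l(36) = 376/599 = 0.627713; p₂ = l(48)/l(24) = 376/3,461 = 0.108639.
P(at least one) = 1 − (1−p₁)(1−p₂) = 1 − 0.372287 × 0.891361 = 0.668158.

0.6682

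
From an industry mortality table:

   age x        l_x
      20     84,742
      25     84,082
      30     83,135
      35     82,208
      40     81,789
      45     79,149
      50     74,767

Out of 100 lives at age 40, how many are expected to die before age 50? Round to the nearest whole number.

The relevant probability is 1 − 74,767/81,789 = 0.085855.
Expected number = 100 × 0.085855 = 9.

9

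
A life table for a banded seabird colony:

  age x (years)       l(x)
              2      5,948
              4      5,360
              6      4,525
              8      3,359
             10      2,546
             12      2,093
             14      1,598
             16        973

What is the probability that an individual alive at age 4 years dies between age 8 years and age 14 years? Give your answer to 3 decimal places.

This is the probability of reaching 8 but not 14, conditional on being alive at 4: (l(8) − l(14)) / l(4).
= (3,359 − 1,598) / 5,360 = 1,761 / 5,360 = 0.328545.

0.329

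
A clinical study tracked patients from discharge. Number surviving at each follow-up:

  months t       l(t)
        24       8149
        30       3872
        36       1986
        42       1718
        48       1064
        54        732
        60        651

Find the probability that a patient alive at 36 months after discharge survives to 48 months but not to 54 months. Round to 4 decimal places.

This is the probability of reaching 48 but not 54, conditional on being alive at 36: (l(48) − l(54)) / l(36).
= (1064 − 732) / 1986 = 332 / 1986 = 0.167170.

0.1672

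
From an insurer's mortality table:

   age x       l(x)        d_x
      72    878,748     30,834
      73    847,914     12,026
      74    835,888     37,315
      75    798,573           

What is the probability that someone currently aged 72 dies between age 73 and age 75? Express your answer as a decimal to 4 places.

This is the probability of reaching 73 but not 75, conditional on being alive at 72: (l(73) − l(75)) / l(72).
= (847,914 − 798,573) / 878,748 = 49,341 / 878,748 = 0.056149.

0.0561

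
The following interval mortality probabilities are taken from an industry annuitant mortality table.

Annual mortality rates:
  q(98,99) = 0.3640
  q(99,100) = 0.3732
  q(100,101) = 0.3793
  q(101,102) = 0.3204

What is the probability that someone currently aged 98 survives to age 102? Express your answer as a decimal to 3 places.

Chaining the interval survival probabilities: (1 − 0.3640) × (1 − 0.3732) × (1 − 0.3793) × (1 − 0.3204).
= 0.6360 × 0.6268 × 0.6207 × 0.6796 = 0.168159.

0.168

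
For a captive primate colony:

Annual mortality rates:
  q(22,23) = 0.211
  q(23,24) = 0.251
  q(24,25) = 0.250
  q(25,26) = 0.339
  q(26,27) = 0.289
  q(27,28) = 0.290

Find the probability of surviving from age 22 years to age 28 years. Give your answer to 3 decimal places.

P(survive 22→28) = (1 − 0.211) × (1 − 0.251) × (1 − 0.250) × (1 − 0.339) × (1 − 0.289) × (1 − 0.290).
= 0.789 × 0.749 × 0.750 × 0.661 × 0.711 × 0.710 = 0.147894.

0.148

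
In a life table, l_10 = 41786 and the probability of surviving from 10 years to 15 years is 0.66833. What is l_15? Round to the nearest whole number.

27927

l_15 = l_10 × p = 41786 × 0.66833 = 27927.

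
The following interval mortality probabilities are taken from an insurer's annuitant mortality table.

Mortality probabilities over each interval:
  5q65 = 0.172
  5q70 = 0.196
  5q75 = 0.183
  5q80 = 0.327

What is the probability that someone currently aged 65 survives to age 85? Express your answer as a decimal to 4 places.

0.3660

The overall survival probability is (1 − 0.172) × (1 − 0.196) × (1 − 0.183) × (1 − 0.327).
= 0.828 × 0.804 × 0.817 × 0.673 = 0.366036.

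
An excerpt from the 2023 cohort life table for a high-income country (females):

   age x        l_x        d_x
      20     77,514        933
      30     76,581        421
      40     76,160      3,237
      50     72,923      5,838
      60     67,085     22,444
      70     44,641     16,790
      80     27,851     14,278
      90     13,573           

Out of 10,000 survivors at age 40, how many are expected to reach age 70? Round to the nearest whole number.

The relevant probability is 44,641/76,160 = 0.586148.
Expected number = 10,000 × 0.586148 = 5861.

5861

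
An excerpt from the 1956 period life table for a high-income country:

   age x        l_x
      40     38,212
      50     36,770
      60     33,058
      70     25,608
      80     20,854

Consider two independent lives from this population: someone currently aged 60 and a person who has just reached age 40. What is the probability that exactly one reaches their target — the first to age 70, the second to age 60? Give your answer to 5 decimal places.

p₁ = l_70/l_60 = 25,608/33,058 = 0.774639; p₂ = l_60/l_40 = 33,058/38,212 = 0.865121.
P(exactly one) = p₁(1−p₂) + (1−p₁)p₂ = 0.104483 + 0.194965 = 0.299447.

0.29945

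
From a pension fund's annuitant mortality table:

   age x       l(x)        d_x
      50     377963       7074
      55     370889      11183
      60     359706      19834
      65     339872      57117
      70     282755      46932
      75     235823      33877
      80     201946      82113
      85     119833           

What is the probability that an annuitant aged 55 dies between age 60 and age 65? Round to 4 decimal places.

This is the probability of reaching 60 but not 65, conditional on being alive at 55: (l(60) − l(65)) / l(55).
= (359706 − 339872) / 370889 = 19834 / 370889 = 0.053477.

0.0535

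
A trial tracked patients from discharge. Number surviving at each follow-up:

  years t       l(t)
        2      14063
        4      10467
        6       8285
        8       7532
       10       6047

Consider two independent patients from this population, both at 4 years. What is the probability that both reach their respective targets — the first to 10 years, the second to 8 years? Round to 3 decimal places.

p₁ = l(10)/l(4) = 6047/10467 = 0.577720; p₂ = l(8)/l(4) = 7532/10467 = 0.719595.
P(both) = p₁ × p₂ = 0.577720 × 0.719595 = 0.415724.

0.416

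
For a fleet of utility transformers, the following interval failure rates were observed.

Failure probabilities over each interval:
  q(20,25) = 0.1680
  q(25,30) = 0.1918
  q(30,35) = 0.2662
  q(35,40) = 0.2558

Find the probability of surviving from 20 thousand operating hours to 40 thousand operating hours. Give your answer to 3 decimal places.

P(survive 20→40) = (1 − 0.1680) × (1 − 0.1918) × (1 − 0.2662) × (1 − 0.2558).
= 0.8320 × 0.8082 × 0.7338 × 0.7442 = 0.367206.

0.367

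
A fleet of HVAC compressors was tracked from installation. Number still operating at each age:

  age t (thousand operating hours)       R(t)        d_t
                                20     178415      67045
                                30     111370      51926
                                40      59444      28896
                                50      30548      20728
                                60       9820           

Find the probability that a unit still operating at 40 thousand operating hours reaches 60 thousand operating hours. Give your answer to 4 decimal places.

0.1652

The conditional survival probability is R(60)/R(40) = 9820/59444 = 0.165197.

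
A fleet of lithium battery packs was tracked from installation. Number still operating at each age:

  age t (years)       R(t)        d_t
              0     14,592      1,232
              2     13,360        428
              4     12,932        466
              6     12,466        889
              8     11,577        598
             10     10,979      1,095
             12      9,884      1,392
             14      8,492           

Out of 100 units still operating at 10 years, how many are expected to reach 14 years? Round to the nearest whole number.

The relevant probability is 8,492/10,979 = 0.773477.
Expected number = 100 × 0.773477 = 77.

77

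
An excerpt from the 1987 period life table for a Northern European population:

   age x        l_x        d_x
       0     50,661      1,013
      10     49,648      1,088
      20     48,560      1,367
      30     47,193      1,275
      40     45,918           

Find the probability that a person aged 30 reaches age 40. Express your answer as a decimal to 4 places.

The conditional survival probability is l_40/l_30 = 45,918/47,193 = 0.972983.

0.9730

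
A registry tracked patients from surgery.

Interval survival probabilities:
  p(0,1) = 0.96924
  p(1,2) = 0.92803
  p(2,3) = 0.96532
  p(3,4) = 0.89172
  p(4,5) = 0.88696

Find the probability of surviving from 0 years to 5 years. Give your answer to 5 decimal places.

0.68675

The overall survival probability is 0.96924 × 0.92803 × 0.96532 × 0.89172 × 0.88696.
= 0.686748.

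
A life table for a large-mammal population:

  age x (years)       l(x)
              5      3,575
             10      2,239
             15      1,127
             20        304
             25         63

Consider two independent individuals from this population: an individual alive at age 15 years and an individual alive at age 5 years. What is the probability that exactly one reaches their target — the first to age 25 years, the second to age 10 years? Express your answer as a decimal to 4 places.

0.6122

p₁ = l(25)/l(15) = 63/1,127 = 0.055901; p₂ = l(10)/l(5) = 2,239/3,575 = 0.626294.
P(exactly one) = p₁(1−p₂) + (1−p₁)p₂ = 0.020891 + 0.591284 = 0.612174.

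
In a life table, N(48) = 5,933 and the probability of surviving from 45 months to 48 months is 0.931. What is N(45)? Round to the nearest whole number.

6373

N(45) = N(48) / p = 5,933 / 0.931 = 6373.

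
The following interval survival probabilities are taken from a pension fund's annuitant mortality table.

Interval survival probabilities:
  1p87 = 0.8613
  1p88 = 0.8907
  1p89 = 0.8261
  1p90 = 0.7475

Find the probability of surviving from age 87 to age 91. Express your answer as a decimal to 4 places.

Survival from 87 to 91 is the product of surviving each interval: 0.8613 × 0.8907 × 0.8261 × 0.7475.
= 0.473729.

0.4737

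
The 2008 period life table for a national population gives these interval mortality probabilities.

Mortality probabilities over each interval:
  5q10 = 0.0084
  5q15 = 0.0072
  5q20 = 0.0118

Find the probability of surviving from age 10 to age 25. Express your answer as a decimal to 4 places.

15p10 = (1 − 0.0084) × (1 − 0.0072) × (1 − 0.0118).
= 0.9916 × 0.9928 × 0.9882 = 0.972844.

0.9728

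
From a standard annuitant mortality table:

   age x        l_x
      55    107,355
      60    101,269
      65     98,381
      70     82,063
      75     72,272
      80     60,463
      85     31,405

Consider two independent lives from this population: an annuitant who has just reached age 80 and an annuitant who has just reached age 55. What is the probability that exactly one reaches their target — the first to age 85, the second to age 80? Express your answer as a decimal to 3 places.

p₁ = l_85/l_80 = 31,405/60,463 = 0.519409; p₂ = l_80/l_55 = 60,463/107,355 = 0.563206.
P(exactly one) = p₁(1−p₂) + (1−p₁)p₂ = 0.226875 + 0.270672 = 0.497546.

0.498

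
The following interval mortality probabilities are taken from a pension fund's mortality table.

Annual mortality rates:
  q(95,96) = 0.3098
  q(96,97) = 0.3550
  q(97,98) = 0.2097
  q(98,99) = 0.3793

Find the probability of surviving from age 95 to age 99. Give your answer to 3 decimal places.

The overall survival probability is (1 − 0.3098) × (1 − 0.3550) × (1 − 0.2097) × (1 − 0.3793).
= 0.6902 × 0.6450 × 0.7903 × 0.6207 = 0.218378.

0.218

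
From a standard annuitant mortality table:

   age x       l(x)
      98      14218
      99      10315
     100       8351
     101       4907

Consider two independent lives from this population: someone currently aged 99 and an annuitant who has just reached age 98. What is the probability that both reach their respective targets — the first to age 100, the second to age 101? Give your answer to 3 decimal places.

p₁ = l(100)/l(99) = 8351/10315 = 0.809598; p₂ = l(101)/l(98) = 4907/14218 = 0.345126.
P(both) = p₁ × p₂ = 0.809598 × 0.345126 = 0.279413.

0.279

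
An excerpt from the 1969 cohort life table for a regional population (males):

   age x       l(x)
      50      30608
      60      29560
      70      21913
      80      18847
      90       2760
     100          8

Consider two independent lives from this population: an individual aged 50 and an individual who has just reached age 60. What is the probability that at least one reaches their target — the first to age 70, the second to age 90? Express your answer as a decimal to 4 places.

p₁ = l(70)/l(50) = 21913/30608 = 0.715924; p₂ = l(90)/l(60) = 2760/29560 = 0.093369.
P(at least one) = 1 − (1−p₁)(1−p₂) = 1 − 0.284076 × 0.906631 = 0.742448.

0.7424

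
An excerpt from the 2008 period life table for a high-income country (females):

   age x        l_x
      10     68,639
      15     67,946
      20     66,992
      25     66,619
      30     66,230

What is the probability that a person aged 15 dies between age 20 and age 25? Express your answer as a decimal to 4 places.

0.0055

This is the probability of reaching 20 but not 25, conditional on being alive at 15: (l_20 − l_25) / l_15.
= (66,992 − 66,619) / 67,946 = 373 / 67,946 = 0.005490.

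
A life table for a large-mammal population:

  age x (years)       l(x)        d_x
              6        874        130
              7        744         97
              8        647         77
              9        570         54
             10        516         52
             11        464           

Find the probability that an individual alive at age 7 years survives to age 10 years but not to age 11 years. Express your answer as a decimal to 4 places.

This is the probability of reaching 10 but not 11, conditional on being alive at 7: (l(10) − l(11)) / l(7).
= (516 − 464) / 744 = 52 / 744 = 0.069892.

0.0699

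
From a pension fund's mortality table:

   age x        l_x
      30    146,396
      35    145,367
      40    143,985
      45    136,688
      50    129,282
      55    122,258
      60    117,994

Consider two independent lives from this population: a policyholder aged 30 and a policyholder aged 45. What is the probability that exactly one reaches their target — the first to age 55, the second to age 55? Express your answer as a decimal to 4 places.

0.2356

p₁ = l_55/l_30 = 122,258/146,396 = 0.835118; p₂ = l_55/l_45 = 122,258/136,688 = 0.894431.
P(exactly one) = p₁(1−p₂) + (1−p₁)p₂ = 0.088163 + 0.147476 = 0.235638.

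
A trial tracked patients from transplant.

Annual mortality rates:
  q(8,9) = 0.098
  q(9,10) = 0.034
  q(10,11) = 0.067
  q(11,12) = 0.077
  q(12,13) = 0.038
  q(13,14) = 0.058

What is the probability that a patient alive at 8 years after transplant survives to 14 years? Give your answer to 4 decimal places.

0.6800

The overall survival probability is (1 − 0.098) × (1 − 0.034) × (1 − 0.067) × (1 − 0.077) × (1 − 0.038) × (1 − 0.058).
= 0.902 × 0.966 × 0.933 × 0.923 × 0.962 × 0.942 = 0.679975.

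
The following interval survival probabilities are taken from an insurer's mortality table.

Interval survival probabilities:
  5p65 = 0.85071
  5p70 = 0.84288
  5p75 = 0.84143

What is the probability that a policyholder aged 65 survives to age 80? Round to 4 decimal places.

0.6033

15p65 = 0.85071 × 0.84288 × 0.84143.
= 0.603344.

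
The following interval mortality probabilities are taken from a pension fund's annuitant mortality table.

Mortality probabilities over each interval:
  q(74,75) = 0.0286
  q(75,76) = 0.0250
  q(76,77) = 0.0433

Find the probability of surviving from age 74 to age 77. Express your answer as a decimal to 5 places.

Chaining the interval survival probabilities: (1 − 0.0286) × (1 − 0.0250) × (1 − 0.0433).
= 0.9714 × 0.9750 × 0.9567 = 0.906105.

0.90610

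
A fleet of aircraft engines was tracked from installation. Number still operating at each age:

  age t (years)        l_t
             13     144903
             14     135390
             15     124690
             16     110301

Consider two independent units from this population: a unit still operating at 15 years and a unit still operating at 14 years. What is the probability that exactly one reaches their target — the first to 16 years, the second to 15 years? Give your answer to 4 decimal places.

0.1762

p₁ = l_16/l_15 = 110301/124690 = 0.884602; p₂ = l_15/l_14 = 124690/135390 = 0.920969.
P(exactly one) = p₁(1−p₂) + (1−p₁)p₂ = 0.069911 + 0.106278 = 0.176189.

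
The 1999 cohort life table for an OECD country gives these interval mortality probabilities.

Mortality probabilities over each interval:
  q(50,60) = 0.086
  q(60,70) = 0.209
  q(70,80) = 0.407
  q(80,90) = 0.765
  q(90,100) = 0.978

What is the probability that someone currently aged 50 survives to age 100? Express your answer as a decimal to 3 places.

P(survive 50→100) = (1 − 0.086) × (1 − 0.209) × (1 − 0.407) × (1 − 0.765) × (1 − 0.978).
= 0.914 × 0.791 × 0.593 × 0.235 × 0.022 = 0.002217.

0.002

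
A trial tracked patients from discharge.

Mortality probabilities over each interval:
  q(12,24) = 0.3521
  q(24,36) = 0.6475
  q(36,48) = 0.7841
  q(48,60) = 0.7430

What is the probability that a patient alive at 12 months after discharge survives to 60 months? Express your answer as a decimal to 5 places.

0.01267

P(survive 12→60) = (1 − 0.3521) × (1 − 0.6475) × (1 − 0.7841) × (1 − 0.7430).
= 0.6479 × 0.3525 × 0.2159 × 0.2570 = 0.012672.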